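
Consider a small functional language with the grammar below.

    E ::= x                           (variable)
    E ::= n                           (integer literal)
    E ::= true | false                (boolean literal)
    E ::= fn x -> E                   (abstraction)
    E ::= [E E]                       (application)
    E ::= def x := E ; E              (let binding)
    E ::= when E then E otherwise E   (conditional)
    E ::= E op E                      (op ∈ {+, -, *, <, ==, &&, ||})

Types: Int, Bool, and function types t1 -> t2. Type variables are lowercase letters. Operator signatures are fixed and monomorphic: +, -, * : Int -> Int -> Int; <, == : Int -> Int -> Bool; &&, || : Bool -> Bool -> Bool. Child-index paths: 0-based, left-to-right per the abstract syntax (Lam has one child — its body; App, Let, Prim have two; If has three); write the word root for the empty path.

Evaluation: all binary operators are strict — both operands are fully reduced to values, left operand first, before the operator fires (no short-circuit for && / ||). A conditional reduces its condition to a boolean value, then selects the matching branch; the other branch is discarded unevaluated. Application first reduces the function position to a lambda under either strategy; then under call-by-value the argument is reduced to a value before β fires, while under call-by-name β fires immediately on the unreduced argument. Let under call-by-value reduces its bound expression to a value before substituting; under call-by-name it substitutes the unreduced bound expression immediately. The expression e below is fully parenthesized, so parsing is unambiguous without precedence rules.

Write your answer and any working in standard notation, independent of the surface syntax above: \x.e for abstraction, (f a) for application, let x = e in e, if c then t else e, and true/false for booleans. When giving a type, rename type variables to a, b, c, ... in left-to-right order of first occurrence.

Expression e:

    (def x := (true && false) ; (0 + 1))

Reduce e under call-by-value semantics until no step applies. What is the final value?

Answer: 1

Trace:
step 0: (let x = (true && false) in (0 + 1))
step 1: [delta@0] (let x = false in (0 + 1))
step 2: [let@root] (0 + 1)
step 3: [delta@root] 1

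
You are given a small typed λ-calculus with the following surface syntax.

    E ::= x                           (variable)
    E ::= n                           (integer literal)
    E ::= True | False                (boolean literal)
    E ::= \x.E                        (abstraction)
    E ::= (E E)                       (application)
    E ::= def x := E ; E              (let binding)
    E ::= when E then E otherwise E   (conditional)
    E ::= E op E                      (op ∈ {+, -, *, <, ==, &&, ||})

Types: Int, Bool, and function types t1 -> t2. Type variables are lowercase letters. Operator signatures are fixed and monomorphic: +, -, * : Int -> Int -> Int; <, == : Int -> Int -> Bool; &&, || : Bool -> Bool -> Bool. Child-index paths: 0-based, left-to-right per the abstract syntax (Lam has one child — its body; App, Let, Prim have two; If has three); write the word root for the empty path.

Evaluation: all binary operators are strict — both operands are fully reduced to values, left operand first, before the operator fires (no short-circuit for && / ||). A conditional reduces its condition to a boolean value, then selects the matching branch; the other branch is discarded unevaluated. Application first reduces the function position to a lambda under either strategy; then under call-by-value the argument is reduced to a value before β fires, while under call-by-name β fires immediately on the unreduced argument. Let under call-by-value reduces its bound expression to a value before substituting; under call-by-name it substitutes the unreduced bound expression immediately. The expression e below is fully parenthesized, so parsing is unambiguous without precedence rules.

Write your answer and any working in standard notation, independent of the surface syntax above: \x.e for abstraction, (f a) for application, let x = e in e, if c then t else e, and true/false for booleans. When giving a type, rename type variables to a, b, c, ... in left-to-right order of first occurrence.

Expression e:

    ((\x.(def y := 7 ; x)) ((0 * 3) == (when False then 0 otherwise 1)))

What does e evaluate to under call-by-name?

Answer: false

Trace:
step 0: ((\x.(let y = 7 in x)) ((0 * 3) == (if false then 0 else 1)))
step 1: [beta@root] (let y = 7 in ((0 * 3) == (if false then 0 else 1)))
step 2: [let@root] ((0 * 3) == (if false then 0 else 1))
step 3: [delta@0] (0 == (if false then 0 else 1))
step 4: [if@1] (0 == 1)
step 5: [delta@root] false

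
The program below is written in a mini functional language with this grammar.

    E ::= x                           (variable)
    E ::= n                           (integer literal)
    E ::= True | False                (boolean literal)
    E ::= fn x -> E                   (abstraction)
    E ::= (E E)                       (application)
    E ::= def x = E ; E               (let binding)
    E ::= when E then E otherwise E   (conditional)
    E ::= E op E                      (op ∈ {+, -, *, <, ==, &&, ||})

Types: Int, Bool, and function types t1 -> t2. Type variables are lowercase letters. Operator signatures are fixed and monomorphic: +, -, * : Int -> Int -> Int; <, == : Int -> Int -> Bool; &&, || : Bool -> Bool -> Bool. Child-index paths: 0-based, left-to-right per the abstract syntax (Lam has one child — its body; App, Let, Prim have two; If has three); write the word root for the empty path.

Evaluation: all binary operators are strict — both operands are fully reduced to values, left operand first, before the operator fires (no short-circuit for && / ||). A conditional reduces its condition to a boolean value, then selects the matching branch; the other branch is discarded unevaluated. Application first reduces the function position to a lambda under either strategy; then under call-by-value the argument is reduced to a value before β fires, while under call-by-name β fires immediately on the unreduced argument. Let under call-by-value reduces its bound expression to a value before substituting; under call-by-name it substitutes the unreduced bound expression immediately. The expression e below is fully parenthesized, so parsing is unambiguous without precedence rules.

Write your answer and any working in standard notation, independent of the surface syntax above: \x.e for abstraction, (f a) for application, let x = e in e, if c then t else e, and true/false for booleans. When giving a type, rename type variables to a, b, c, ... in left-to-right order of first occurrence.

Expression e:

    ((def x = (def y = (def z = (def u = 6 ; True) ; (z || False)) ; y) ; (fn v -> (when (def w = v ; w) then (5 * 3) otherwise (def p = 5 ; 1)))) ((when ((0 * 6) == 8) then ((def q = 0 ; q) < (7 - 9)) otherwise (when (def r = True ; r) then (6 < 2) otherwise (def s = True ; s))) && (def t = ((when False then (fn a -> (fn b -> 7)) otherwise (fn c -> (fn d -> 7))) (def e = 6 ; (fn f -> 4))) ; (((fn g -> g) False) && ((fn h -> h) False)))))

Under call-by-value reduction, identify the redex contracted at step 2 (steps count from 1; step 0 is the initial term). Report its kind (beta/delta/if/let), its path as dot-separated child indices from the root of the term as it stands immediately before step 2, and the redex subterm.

Answer: let at 0.0.0 : (let z = true in (z || false))

Derivation:
step 0: ((let x = (let y = (let z = (let u = 6 in true) in (z || false)) in y) in (\v.(if (let w = v in w) then (5 * 3) else (let p = 5 in 1)))) ((if ((0 * 6) == 8) then ((let q = 0 in q) < (7 - 9)) else (if (let r = true in r) then (6 < 2) else (let s = true in s))) && (let t = ((if false then (\a.(\b.7)) else (\c.(\d.7))) (let e = 6 in (\f.4))) in (((\g.g) false) && ((\h.h) false)))))
step 1: [let@0.0.0.0] ((let x = (let y = (let z = true in (z || false)) in y) in (\v.(if (let w = v in w) then (5 * 3) else (let p = 5 in 1)))) ((if ((0 * 6) == 8) then ((let q = 0 in q) < (7 - 9)) else (if (let r = true in r) then (6 < 2) else (let s = true in s))) && (let t = ((if false then (\a.(\b.7)) else (\c.(\d.7))) (let e = 6 in (\f.4))) in (((\g.g) false) && ((\h.h) false)))))
step 2: [let@0.0.0] ((let x = (let y = (true || false) in y) in (\v.(if (let w = v in w) then (5 * 3) else (let p = 5 in 1)))) ((if ((0 * 6) == 8) then ((let q = 0 in q) < (7 - 9)) else (if (let r = true in r) then (6 < 2) else (let s = true in s))) && (let t = ((if false then (\a.(\b.7)) else (\c.(\d.7))) (let e = 6 in (\f.4))) in (((\g.g) false) && ((\h.h) false)))))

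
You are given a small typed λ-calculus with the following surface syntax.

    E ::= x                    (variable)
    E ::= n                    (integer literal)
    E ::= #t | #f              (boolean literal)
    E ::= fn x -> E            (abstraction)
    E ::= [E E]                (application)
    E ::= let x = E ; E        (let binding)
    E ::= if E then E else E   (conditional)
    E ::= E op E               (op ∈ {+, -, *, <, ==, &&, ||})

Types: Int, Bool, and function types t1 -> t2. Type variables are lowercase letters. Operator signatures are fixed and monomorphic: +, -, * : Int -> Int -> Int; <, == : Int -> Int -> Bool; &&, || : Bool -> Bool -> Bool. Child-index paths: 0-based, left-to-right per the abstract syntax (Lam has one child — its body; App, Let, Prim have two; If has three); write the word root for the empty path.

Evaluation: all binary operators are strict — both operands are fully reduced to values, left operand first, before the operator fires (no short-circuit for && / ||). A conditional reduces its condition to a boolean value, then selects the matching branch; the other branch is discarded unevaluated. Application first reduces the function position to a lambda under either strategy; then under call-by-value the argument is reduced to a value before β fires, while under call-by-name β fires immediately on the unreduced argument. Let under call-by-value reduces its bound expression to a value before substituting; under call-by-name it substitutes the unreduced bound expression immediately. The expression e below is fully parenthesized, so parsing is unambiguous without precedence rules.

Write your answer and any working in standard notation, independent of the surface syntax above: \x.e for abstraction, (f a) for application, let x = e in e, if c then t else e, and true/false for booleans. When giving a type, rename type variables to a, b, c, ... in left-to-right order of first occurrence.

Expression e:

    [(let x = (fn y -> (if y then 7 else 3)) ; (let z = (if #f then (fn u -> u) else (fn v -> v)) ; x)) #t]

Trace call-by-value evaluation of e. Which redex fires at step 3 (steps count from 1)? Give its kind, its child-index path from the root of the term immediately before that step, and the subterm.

Derivation:
step 0: ((let x = (\y.(if y then 7 else 3)) in (let z = (if false then (\u.u) else (\v.v)) in x)) true)
step 1: [let@0] ((let z = (if false then (\u.u) else (\v.v)) in (\y.(if y then 7 else 3))) true)
step 2: [if@0.0] ((let z = (\v.v) in (\y.(if y then 7 else 3))) true)
step 3: [let@0] ((\y.(if y then 7 else 3)) true)

Answer: let at 0 : (let z = (\v.v) in (\y.(if y then 7 else 3)))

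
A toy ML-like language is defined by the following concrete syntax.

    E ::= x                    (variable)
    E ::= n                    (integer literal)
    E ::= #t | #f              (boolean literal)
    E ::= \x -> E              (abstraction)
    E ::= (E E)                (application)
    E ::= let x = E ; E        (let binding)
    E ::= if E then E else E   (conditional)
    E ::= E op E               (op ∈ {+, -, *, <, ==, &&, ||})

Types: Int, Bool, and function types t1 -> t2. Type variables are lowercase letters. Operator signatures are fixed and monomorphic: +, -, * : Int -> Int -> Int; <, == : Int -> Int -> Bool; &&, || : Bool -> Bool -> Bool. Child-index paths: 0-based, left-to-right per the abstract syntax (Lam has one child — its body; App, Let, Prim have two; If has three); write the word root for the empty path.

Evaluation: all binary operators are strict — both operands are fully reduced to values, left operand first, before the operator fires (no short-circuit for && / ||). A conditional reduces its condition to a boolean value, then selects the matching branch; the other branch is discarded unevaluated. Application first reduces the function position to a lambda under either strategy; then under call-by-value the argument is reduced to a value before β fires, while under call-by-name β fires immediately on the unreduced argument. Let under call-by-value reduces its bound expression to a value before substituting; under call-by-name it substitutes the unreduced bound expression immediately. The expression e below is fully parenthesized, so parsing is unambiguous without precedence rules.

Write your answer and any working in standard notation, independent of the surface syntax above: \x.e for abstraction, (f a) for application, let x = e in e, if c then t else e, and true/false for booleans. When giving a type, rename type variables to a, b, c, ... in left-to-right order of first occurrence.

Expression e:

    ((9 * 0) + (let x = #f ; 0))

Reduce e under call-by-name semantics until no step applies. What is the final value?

Trace:
step 0: ((9 * 0) + (let x = false in 0))
step 1: [delta@0] (0 + (let x = false in 0))
step 2: [let@1] (0 + 0)
step 3: [delta@root] 0

Answer: 0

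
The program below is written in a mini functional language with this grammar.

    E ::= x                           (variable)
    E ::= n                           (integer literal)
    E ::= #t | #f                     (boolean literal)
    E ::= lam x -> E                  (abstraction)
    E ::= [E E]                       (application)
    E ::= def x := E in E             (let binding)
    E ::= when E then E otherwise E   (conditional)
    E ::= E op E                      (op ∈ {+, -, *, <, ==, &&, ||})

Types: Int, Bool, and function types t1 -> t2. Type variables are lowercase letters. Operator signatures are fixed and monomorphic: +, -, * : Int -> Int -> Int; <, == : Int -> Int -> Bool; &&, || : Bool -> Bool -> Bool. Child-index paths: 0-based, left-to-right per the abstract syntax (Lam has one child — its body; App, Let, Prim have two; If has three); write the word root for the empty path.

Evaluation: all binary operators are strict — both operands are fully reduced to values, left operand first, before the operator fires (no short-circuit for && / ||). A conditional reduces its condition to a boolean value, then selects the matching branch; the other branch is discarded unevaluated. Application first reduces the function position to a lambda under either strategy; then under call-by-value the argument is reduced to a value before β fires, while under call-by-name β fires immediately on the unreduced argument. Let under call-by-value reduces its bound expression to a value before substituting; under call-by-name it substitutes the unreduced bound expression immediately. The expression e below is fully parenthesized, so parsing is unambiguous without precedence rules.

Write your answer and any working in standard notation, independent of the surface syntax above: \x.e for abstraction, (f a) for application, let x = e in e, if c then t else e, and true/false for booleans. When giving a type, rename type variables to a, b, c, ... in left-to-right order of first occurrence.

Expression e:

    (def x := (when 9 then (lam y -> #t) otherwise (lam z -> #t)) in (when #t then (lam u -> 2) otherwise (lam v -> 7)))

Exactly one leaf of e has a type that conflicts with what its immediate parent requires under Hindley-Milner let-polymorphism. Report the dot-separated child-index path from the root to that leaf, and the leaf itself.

Working:
  unify Int ~ Bool
  FAIL: mismatch Int ~ Bool

Answer: 0.0 : 9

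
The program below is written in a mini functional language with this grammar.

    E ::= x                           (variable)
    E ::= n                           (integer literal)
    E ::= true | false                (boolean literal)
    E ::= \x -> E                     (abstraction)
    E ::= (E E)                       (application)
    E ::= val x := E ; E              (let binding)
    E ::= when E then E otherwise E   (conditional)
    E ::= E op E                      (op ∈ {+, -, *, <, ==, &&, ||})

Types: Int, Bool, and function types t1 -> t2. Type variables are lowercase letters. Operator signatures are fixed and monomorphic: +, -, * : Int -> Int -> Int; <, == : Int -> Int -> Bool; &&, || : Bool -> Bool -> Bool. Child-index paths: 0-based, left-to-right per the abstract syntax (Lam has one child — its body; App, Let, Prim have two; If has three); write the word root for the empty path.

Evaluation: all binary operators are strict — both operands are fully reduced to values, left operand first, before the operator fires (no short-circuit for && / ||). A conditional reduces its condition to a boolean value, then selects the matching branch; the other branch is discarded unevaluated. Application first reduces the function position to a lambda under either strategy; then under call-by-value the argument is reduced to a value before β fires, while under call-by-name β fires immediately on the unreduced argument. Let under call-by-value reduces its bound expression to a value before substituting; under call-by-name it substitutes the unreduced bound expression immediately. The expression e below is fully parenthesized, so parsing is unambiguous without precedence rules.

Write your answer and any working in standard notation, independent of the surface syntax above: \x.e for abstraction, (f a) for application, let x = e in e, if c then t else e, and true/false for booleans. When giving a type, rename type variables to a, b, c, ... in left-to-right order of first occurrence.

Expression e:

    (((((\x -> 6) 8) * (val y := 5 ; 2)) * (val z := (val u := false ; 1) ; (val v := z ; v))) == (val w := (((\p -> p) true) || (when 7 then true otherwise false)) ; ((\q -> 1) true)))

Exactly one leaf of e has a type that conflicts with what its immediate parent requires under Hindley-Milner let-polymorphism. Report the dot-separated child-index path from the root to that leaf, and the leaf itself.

Working:
\x._ : a -> Int
  unify a -> Int ~ Int -> b
  unify a ~ Int
  unify Int ~ b
_ _ : Int
  unify Int ~ Int
let y : Int
  unify Int ~ Int
  unify Int ~ Int
let u : Bool
let z : Int
z : Int
let v : Int
v : Int
  unify Int ~ Int
  unify Int ~ Int
p : c
\p._ : c -> c
  unify c -> c ~ Bool -> d
  unify c ~ Bool
  unify Bool ~ d
_ _ : Bool
  unify Bool ~ Bool
  unify Int ~ Bool
  FAIL: mismatch Int ~ Bool

Answer: 1.0.1.0 : 7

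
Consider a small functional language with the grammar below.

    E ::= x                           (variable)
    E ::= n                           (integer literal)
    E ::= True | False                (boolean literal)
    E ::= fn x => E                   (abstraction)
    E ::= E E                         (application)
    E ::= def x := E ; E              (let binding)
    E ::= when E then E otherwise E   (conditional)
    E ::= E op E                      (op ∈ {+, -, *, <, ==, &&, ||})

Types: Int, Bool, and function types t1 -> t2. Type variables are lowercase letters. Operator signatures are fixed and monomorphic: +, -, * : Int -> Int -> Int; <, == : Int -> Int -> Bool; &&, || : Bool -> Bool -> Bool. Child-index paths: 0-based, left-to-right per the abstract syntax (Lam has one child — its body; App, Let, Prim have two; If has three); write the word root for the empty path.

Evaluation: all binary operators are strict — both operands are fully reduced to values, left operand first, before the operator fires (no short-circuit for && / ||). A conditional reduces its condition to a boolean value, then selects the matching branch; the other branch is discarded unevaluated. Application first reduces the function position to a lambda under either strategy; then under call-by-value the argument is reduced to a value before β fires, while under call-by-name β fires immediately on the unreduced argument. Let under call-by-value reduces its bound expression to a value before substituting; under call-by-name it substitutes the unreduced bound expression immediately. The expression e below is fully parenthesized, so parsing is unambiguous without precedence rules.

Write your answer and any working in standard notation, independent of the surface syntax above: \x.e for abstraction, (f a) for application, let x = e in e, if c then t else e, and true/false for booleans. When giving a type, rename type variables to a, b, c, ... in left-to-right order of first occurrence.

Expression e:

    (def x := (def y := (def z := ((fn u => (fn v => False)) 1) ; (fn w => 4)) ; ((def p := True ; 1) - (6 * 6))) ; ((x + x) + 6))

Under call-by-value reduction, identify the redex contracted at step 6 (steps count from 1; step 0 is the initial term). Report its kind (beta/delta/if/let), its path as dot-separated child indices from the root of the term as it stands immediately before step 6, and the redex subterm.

Answer: delta at 0 : (1 - 36)

Working:
step 0: (let x = (let y = (let z = ((\u.(\v.false)) 1) in (\w.4)) in ((let p = true in 1) - (6 * 6))) in ((x + x) + 6))
step 1: [beta@0.0.0] (let x = (let y = (let z = (\v.false) in (\w.4)) in ((let p = true in 1) - (6 * 6))) in ((x + x) + 6))
step 2: [let@0.0] (let x = (let y = (\w.4) in ((let p = true in 1) - (6 * 6))) in ((x + x) + 6))
step 3: [let@0] (let x = ((let p = true in 1) - (6 * 6)) in ((x + x) + 6))
step 4: [let@0.0] (let x = (1 - (6 * 6)) in ((x + x) + 6))
step 5: [delta@0.1] (let x = (1 - 36) in ((x + x) + 6))
step 6: [delta@0] (let x = -35 in ((x + x) + 6))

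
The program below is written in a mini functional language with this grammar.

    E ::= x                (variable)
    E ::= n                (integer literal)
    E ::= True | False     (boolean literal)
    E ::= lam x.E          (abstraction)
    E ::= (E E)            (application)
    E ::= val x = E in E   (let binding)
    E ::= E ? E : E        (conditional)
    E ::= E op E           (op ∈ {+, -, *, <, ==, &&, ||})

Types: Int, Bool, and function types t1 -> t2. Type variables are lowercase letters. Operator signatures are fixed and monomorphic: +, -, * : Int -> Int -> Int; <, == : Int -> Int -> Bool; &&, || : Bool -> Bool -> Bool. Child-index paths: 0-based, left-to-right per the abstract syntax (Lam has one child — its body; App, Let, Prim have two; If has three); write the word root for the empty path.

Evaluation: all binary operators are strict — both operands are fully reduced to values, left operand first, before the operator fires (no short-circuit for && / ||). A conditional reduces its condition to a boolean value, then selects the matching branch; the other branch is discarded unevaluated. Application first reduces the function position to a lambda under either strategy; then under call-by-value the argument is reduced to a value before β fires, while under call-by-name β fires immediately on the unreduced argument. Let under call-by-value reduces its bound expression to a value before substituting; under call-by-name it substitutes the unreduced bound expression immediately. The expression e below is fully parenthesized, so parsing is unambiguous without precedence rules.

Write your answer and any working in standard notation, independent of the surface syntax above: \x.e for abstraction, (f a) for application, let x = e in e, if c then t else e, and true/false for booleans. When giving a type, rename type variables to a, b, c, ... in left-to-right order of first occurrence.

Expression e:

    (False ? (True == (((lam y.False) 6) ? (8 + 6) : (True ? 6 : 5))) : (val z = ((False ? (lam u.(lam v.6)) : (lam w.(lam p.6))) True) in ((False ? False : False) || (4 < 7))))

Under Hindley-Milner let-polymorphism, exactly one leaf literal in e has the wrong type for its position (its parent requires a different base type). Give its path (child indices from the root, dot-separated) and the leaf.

Derivation:
  unify Bool ~ Bool
  unify Bool ~ Int
  FAIL: mismatch Bool ~ Int

Answer: 1.0 : true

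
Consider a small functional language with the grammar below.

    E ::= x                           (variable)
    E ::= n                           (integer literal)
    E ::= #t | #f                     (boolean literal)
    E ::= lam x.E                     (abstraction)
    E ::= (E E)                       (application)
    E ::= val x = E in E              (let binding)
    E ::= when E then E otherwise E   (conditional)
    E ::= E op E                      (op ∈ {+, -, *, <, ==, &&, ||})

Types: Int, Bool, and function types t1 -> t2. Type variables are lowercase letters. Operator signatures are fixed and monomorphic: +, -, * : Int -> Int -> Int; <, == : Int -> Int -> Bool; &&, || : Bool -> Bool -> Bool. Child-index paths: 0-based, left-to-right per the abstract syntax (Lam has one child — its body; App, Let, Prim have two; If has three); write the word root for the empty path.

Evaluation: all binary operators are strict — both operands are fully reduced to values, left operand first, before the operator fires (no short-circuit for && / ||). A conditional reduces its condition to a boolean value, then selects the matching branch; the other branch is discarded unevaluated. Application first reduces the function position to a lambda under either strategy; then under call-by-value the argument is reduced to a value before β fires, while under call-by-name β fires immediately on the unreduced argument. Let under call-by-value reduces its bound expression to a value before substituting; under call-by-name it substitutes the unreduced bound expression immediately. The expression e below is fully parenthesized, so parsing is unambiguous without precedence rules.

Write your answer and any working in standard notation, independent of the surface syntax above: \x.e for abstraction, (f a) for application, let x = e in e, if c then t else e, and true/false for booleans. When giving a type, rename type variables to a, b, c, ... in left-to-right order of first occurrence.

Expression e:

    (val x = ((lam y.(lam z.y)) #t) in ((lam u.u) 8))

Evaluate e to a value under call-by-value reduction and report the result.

Trace:
step 0: (let x = ((\y.(\z.y)) true) in ((\u.u) 8))
step 1: [beta@0] (let x = (\z.true) in ((\u.u) 8))
step 2: [let@root] ((\u.u) 8)
step 3: [beta@root] 8

Answer: 8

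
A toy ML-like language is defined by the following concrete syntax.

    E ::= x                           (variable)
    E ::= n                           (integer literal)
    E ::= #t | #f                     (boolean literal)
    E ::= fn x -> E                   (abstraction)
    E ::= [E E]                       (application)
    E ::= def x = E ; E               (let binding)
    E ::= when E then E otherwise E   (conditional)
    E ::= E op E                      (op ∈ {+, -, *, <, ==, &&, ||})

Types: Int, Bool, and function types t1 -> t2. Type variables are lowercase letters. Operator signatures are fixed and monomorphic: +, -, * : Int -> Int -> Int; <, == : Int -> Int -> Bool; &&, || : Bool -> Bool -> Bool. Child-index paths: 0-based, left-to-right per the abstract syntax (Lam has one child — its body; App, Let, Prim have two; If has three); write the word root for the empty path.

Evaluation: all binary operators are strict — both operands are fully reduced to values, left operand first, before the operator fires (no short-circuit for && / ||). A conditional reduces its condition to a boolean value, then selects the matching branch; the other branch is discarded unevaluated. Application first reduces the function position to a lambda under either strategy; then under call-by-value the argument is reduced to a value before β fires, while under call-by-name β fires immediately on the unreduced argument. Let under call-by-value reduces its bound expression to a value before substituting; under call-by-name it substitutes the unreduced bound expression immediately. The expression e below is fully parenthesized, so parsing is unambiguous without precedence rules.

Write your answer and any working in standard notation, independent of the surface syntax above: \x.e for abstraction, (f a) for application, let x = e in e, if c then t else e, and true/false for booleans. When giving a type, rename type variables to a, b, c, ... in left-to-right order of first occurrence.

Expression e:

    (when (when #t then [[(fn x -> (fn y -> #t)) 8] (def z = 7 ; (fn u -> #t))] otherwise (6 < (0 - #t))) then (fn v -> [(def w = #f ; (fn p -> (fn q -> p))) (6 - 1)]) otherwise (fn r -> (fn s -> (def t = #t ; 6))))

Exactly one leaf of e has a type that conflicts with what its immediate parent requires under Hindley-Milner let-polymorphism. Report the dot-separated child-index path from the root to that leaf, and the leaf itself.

Trace:
  unify Bool ~ Bool
\y._ : b -> Bool
\x._ : a -> b -> Bool
  unify a -> b -> Bool ~ Int -> c
  unify a ~ Int
  unify b -> Bool ~ c
_ _ : b -> Bool
let z : Int
\u._ : d -> Bool
  unify b -> Bool ~ (d -> Bool) -> e
  unify b ~ d -> Bool
  unify Bool ~ e
_ _ : Bool
  unify Int ~ Int
  unify Int ~ Int
  unify Bool ~ Int
  FAIL: mismatch Bool ~ Int

Answer: 0.2.1.1 : true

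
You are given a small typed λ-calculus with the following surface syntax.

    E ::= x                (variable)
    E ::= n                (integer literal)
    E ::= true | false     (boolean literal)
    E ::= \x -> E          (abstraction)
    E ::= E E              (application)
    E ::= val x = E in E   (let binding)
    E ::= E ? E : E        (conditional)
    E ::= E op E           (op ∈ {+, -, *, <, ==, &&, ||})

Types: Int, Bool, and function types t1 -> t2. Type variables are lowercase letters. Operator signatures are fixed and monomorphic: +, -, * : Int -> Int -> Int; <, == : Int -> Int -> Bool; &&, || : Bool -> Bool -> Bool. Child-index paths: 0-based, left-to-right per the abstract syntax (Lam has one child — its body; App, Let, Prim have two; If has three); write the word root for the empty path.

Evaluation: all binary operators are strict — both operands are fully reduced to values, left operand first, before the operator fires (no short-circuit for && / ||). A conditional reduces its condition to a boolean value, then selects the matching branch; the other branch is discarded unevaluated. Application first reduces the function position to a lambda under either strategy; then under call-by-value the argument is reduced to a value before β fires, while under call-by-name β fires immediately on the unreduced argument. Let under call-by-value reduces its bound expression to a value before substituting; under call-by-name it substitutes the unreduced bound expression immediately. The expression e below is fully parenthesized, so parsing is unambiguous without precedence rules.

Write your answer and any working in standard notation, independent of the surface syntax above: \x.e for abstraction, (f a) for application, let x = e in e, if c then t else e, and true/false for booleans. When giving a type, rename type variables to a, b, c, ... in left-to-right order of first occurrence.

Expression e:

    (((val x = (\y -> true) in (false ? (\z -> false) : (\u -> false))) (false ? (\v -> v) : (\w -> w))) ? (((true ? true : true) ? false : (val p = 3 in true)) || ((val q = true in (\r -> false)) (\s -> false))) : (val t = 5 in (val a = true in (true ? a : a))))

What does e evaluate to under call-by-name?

Answer: true

Working:
step 0: (if ((let x = (\y.true) in (if false then (\z.false) else (\u.false))) (if false then (\v.v) else (\w.w))) then ((if (if true then true else true) then false else (let p = 3 in true)) || ((let q = true in (\r.false)) (\s.false))) else (let t = 5 in (let a = true in (if true then a else a))))
step 1: [let@0.0] (if ((if false then (\z.false) else (\u.false)) (if false then (\v.v) else (\w.w))) then ((if (if true then true else true) then false else (let p = 3 in true)) || ((let q = true in (\r.false)) (\s.false))) else (let t = 5 in (let a = true in (if true then a else a))))
step 2: [if@0.0] (if ((\u.false) (if false then (\v.v) else (\w.w))) then ((if (if true then true else true) then false else (let p = 3 in true)) || ((let q = true in (\r.false)) (\s.false))) else (let t = 5 in (let a = true in (if true then a else a))))
step 3: [beta@0] (if false then ((if (if true then true else true) then false else (let p = 3 in true)) || ((let q = true in (\r.false)) (\s.false))) else (let t = 5 in (let a = true in (if true then a else a))))
step 4: [if@root] (let t = 5 in (let a = true in (if true then a else a)))
step 5: [let@root] (let a = true in (if true then a else a))
step 6: [let@root] (if true then true else true)
step 7: [if@root] true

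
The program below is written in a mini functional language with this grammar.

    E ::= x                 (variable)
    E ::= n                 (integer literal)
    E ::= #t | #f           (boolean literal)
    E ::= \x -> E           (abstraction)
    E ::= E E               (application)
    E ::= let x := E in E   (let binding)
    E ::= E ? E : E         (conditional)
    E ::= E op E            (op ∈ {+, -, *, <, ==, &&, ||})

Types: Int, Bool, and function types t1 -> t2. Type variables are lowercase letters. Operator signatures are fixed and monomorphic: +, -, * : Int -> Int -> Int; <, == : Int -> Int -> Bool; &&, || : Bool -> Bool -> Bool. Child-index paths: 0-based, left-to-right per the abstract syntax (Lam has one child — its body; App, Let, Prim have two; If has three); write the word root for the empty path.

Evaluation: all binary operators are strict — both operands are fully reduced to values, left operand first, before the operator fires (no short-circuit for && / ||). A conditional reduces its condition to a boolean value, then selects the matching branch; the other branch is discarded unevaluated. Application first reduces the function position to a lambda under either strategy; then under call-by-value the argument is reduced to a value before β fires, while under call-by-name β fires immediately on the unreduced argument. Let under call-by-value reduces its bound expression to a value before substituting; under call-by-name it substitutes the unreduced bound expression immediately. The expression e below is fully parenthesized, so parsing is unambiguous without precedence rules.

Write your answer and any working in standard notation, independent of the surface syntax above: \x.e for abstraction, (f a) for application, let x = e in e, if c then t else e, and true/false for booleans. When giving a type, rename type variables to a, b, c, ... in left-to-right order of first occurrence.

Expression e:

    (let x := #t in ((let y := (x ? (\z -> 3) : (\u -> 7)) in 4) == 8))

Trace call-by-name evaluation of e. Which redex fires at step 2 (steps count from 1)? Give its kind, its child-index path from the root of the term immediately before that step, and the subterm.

Answer: let at 0 : (let y = (if true then (\z.3) else (\u.7)) in 4)

Derivation:
step 0: (let x = true in ((let y = (if x then (\z.3) else (\u.7)) in 4) == 8))
step 1: [let@root] ((let y = (if true then (\z.3) else (\u.7)) in 4) == 8)
step 2: [let@0] (4 == 8)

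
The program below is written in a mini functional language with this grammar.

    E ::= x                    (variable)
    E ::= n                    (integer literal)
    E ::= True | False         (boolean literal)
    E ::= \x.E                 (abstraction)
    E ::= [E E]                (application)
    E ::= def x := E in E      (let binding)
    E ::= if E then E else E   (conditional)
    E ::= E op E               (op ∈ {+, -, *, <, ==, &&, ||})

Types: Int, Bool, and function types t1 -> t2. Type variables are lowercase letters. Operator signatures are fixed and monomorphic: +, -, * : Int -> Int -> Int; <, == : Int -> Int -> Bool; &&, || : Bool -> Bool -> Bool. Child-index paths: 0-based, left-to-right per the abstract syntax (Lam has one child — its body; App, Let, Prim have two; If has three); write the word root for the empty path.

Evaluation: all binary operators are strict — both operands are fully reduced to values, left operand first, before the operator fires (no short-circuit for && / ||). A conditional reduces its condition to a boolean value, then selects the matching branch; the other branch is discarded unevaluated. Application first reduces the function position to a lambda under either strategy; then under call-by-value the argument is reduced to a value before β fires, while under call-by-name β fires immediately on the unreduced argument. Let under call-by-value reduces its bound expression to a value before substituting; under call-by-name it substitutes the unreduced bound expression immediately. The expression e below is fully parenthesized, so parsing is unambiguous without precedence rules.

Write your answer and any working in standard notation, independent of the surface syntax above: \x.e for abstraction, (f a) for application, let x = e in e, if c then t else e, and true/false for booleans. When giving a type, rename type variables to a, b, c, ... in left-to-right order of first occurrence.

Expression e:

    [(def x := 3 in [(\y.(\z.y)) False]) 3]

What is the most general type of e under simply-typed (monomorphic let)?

Answer: Bool

Working:
let x : Int
y : a
\z._ : b -> a
\y._ : a -> b -> a
  unify a -> b -> a ~ Bool -> c
  unify a ~ Bool
  unify b -> Bool ~ c
_ _ : b -> Bool
  unify b -> Bool ~ Int -> d
  unify b ~ Int
  unify Bool ~ d
_ _ : Bool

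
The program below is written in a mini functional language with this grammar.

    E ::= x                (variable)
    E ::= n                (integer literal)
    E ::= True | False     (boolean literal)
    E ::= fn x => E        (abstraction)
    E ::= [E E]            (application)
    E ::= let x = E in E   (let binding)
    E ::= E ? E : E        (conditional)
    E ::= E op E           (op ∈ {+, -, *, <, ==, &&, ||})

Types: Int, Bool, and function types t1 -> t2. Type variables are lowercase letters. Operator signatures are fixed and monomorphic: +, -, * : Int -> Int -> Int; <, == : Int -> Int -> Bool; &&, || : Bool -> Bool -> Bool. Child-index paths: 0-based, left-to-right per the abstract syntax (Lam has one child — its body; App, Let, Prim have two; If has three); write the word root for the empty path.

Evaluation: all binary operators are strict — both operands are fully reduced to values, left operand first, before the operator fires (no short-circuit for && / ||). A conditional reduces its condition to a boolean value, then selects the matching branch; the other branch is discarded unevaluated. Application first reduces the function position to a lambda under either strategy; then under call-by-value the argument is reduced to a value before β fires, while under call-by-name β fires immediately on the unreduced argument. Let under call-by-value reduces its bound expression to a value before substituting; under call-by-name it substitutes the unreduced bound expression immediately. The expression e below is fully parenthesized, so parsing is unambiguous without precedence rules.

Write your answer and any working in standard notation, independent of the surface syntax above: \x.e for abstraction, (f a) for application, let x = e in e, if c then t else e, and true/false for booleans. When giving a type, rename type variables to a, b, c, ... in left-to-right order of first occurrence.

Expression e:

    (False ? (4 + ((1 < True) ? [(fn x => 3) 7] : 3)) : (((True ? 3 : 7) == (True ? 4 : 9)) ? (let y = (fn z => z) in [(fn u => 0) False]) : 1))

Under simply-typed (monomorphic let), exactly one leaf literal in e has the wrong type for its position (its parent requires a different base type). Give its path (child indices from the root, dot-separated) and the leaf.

Answer: 1.1.0.1 : true

Derivation:
  unify Bool ~ Bool
  unify Int ~ Int
  unify Int ~ Int
  unify Bool ~ Int
  FAIL: mismatch Bool ~ Int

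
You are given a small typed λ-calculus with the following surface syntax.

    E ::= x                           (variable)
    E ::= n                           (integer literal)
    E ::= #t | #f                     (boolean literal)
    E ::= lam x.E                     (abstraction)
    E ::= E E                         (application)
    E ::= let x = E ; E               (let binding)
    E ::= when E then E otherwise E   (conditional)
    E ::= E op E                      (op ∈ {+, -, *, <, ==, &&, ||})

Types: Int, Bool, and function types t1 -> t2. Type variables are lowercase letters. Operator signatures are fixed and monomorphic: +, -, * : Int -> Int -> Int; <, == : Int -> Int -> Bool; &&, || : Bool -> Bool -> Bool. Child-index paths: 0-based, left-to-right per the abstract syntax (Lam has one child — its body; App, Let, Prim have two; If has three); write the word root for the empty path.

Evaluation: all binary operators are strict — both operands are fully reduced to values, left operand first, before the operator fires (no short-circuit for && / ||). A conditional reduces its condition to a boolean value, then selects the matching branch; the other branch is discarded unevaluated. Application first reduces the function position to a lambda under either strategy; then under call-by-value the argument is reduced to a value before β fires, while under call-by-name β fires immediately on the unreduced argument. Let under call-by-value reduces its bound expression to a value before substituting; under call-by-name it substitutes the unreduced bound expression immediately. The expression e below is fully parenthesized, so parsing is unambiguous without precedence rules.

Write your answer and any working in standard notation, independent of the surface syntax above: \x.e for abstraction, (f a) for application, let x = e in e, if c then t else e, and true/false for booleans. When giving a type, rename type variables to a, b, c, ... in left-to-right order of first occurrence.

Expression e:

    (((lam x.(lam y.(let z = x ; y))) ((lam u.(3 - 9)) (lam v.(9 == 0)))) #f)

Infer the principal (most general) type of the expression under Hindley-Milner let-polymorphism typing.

Answer: Bool

Working:
x : a
let z : a
y : b
\y._ : b -> b
\x._ : a -> b -> b
  unify Int ~ Int
  unify Int ~ Int
\u._ : c -> Int
  unify Int ~ Int
  unify Int ~ Int
\v._ : d -> Bool
  unify c -> Int ~ (d -> Bool) -> e
  unify c ~ d -> Bool
  unify Int ~ e
_ _ : Int
  unify a -> b -> b ~ Int -> f
  unify a ~ Int
  unify b -> b ~ f
_ _ : b -> b
  unify b -> b ~ Bool -> g
  unify b ~ Bool
  unify Bool ~ g
_ _ : Bool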